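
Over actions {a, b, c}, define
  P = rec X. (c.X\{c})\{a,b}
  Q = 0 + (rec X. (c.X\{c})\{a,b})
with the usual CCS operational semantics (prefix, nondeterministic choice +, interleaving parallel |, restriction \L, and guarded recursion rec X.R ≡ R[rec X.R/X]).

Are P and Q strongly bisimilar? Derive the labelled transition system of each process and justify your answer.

bisimilar

P's transition system — 2 states:
  s0 = rec X. (c.X\{c})\{a,b} :: -c-> s1
  s1 = (rec X. (c.X\{c})\{a,b})\{c}\{a,b} :: (no moves)
Q's transition system — 2 states:
  t0 = 0 + (rec X. (c.X\{c})\{a,b}) :: -c-> t1
  t1 = (rec X. (c.X\{c})\{a,b})\{c}\{a,b} :: (no moves)
Partition-refinement fixed point:
  B0 = {s0, t0}
  B1 = {s1, t1}
s0 ∈ B0, t0 ∈ B0 → same block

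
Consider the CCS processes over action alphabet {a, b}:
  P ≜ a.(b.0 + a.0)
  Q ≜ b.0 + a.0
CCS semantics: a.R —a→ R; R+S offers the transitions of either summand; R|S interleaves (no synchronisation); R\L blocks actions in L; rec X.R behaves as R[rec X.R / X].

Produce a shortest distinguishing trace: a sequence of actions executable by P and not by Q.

aa

P's transition system — 3 states:
  s0 = a.(b.0 + a.0) :: =a=> s1
  s1 = b.0 + a.0 :: =a=> s2, =b=> s2
  s2 = 0 :: stopped
Q's transition system — 2 states:
  t0 = b.0 + a.0 :: =a=> t1, =b=> t1
  t1 = 0 :: stopped
Executing aa from P (initial set {s0}):
  step 1 (a): {s1}
  step 2 (a): {s2}
  — P admits the full trace.
Executing aa from Q (initial set {t0}):
  step 1 (a): {t1}
  step 2 (a): ∅ (Q stuck)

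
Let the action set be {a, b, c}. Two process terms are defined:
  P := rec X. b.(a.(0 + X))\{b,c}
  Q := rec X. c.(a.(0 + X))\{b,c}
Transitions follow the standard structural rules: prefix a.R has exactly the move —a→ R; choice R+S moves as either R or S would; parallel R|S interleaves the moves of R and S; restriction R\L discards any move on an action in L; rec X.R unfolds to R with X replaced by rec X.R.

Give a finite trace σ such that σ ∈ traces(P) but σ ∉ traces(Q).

b

LTS(P): 3 reachable states
  u0 = rec X. b.(a.(0 + X))\{b,c} ⊢ -b-> u1
  u1 = (a.(0 + (rec X. b.(a.(0 + X))\{b,c})))\{b,c} ⊢ -a-> u2
  u2 = (0 + (rec X. b.(a.(0 + X))\{b,c}))\{b,c} ⊢ stopped
LTS(Q): 3 reachable states
  v0 = rec X. c.(a.(0 + X))\{b,c} ⊢ -c-> v1
  v1 = (a.(0 + (rec X. c.(a.(0 + X))\{b,c})))\{b,c} ⊢ -a-> v2
  v2 = (0 + (rec X. c.(a.(0 + X))\{b,c}))\{b,c} ⊢ stopped
Trace ⟨b⟩ through P, begin at {u0}:
  step 1 (b): {u1}
  P completes σ.
Trace ⟨b⟩ through Q, begin at {v0}:
  step 1 (b): ∅ (Q stuck)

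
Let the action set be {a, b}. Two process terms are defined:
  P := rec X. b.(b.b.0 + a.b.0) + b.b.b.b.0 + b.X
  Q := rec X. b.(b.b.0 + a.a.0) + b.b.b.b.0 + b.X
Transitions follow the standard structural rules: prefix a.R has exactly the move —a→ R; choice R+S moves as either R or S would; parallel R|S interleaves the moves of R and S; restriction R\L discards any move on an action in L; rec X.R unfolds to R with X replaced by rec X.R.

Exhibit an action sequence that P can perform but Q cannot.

bab

LTS(P): 6 reachable states
  m0 = rec X. b.(b.b.0 + a.b.0) + b.b.b.b.0 + b.X ⊢ =b=> m0, =b=> m1, =b=> m2
  m1 = b.b.0 + a.b.0 ⊢ =a=> m3, =b=> m3
  m2 = b.b.b.0 ⊢ =b=> m4
  m3 = b.0 ⊢ =b=> m5
  m4 = b.b.0 ⊢ =b=> m3
  m5 = 0 ⊢ deadlocked
LTS(Q): 7 reachable states
  n0 = rec X. b.(b.b.0 + a.a.0) + b.b.b.b.0 + b.X ⊢ =b=> n0, =b=> n1, =b=> n2
  n1 = b.b.0 + a.a.0 ⊢ =a=> n3, =b=> n4
  n2 = b.b.b.0 ⊢ =b=> n5
  n3 = a.0 ⊢ =a=> n6
  n4 = b.0 ⊢ =b=> n6
  n5 = b.b.0 ⊢ =b=> n4
  n6 = 0 ⊢ deadlocked
Trace ⟨bab⟩ through P, begin at {m0}:
  [1] b ⇒ {m0, m1, m2}
  [2] a ⇒ {m3}
  [3] b ⇒ {m5}
  ✓ P
Trace ⟨bab⟩ through Q, begin at {n0}:
  [1] b ⇒ {n0, n1, n2}
  [2] a ⇒ {n3}
  [3] b ⇒ ∅ (Q stuck)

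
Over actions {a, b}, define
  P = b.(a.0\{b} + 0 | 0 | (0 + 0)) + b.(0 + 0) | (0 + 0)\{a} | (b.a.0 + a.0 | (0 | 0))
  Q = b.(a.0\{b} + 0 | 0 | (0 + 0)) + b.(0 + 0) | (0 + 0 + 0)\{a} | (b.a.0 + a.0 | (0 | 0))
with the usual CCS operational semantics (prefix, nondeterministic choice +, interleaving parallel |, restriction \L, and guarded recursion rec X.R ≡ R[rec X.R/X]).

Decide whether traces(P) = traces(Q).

LTS(P): 10 reachable states
  m0 = b.(a.0\{b} + 0 | 0 | (0 + 0)) + b.(0 + 0) | (0 + 0)\{a} | (b.a.0 + a.0 | (0 | 0)) :: ··a··> m1, ··b··> m2, ··b··> m3, ··b··> m4
  m1 = b.(0 + 0) | (0 + 0)\{a} | (0 | (0 | 0)) :: ··b··> m5
  m2 = (0 + 0) | (0 + 0)\{a} | (b.a.0 + a.0 | (0 | 0)) :: ··a··> m5, ··b··> m6
  m3 = a.0\{b} + 0 | 0 | (0 + 0) :: ··a··> m7
  m4 = b.(0 + 0) | (0 + 0)\{a} | a.0 :: ··a··> m8, ··b··> m6
  m5 = (0 + 0) | (0 + 0)\{a} | (0 | (0 | 0)) :: ∅
  m6 = (0 + 0) | (0 + 0)\{a} | a.0 :: ··a··> m9
  m7 = 0\{b} :: ∅
  m8 = b.(0 + 0) | (0 + 0)\{a} | 0 :: ··b··> m9
  m9 = (0 + 0) | (0 + 0)\{a} | 0 :: ∅
LTS(Q): 10 reachable states
  n0 = b.(a.0\{b} + 0 | 0 | (0 + 0)) + b.(0 + 0) | (0 + 0 + 0)\{a} | (b.a.0 + a.0 | (0 | 0)) :: ··a··> n1, ··b··> n2, ··b··> n3, ··b··> n4
  n1 = b.(0 + 0) | (0 + 0 + 0)\{a} | (0 | (0 | 0)) :: ··b··> n5
  n2 = (0 + 0) | (0 + 0 + 0)\{a} | (b.a.0 + a.0 | (0 | 0)) :: ··a··> n5, ··b··> n6
  n3 = a.0\{b} + 0 | 0 | (0 + 0) :: ··a··> n7
  n4 = b.(0 + 0) | (0 + 0 + 0)\{a} | a.0 :: ··a··> n8, ··b··> n6
  n5 = (0 + 0) | (0 + 0 + 0)\{a} | (0 | (0 | 0)) :: ∅
  n6 = (0 + 0) | (0 + 0 + 0)\{a} | a.0 :: ··a··> n9
  n7 = 0\{b} :: ∅
  n8 = b.(0 + 0) | (0 + 0 + 0)\{a} | 0 :: ··b··> n9
  n9 = (0 + 0) | (0 + 0 + 0)\{a} | 0 :: ∅
Coarsest stable partition (strong bisimilarity classes):
  B0 = {m0, n0}
  B1 = {m3, m6, n3, n6}
  B2 = {m5, m7, m9, n5, n7, n9}
  B3 = {m1, m8, n1, n8}
  B4 = {m2, n2}
  B5 = {m4, n4}
m0 ∈ B0, n0 ∈ B0 → same block
Bisimilar ⇒ trace-equivalent.

trace-equivalent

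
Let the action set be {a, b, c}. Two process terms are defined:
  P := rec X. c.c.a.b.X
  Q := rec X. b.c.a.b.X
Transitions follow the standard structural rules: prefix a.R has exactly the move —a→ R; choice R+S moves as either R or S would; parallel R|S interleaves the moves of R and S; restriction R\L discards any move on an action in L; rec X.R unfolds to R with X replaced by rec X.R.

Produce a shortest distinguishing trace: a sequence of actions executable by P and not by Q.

c

P's transition system — 4 states:
  u0 = rec X. c.c.a.b.X ⊢ ··c··> u1
  u1 = c.a.b.(rec X. c.c.a.b.X) ⊢ ··c··> u2
  u2 = a.b.(rec X. c.c.a.b.X) ⊢ ··a··> u3
  u3 = b.(rec X. c.c.a.b.X) ⊢ ··b··> u0
Q's transition system — 4 states:
  v0 = rec X. b.c.a.b.X ⊢ ··b··> v1
  v1 = c.a.b.(rec X. b.c.a.b.X) ⊢ ··c··> v2
  v2 = a.b.(rec X. b.c.a.b.X) ⊢ ··a··> v3
  v3 = b.(rec X. b.c.a.b.X) ⊢ ··b··> v0
Executing c from P (initial set {u0}):
  [1] c ⇒ {u1}
  P completes σ.
Executing c from Q (initial set {v0}):
  [1] c ⇒ no successor for Q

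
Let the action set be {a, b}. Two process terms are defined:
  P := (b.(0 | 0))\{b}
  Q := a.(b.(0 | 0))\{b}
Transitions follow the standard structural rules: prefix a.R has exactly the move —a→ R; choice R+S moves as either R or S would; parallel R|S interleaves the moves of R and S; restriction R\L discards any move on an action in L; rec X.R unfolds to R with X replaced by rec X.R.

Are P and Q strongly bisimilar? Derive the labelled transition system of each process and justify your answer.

not bisimilar

Reachable graph of P (1 states):
  m0 = (b.(0 | 0))\{b} → deadlocked
Reachable graph of Q (2 states):
  n0 = a.(b.(0 | 0))\{b} → -a-> n1
  n1 = (b.(0 | 0))\{b} → deadlocked
Partition-refinement fixed point:
  B0 = {m0, n1}
  B1 = {n0}
m0 ∈ B0, n0 ∈ B1 → different blocks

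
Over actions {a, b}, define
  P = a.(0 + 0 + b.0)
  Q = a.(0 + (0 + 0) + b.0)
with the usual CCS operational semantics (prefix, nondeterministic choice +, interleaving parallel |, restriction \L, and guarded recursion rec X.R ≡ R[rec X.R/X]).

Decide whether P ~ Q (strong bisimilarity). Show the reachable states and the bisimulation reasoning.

Reachable graph of P (3 states):
  s0 = a.(0 + 0 + b.0) :: -a-> s1
  s1 = 0 + 0 + b.0 :: -b-> s2
  s2 = 0 :: stopped
Reachable graph of Q (3 states):
  t0 = a.(0 + (0 + 0) + b.0) :: -a-> t1
  t1 = 0 + (0 + 0) + b.0 :: -b-> t2
  t2 = 0 :: stopped
Coarsest stable partition (strong bisimilarity classes):
  B0 = {s0, t0}
  B1 = {s1, t1}
  B2 = {s2, t2}
s0 ∈ B0, t0 ∈ B0 → same block

bisimilar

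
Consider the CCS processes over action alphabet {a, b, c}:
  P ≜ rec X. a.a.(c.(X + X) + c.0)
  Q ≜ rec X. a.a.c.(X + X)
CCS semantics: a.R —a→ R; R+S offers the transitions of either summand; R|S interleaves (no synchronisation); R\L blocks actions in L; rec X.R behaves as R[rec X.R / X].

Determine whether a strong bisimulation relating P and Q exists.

not bisimilar

P's transition system — 5 states:
  s0 = rec X. a.a.(c.(X + X) + c.0) | --a--▸ s1
  s1 = a.(c.((rec X. a.a.(c.(X + X) + c.0)) + (rec X. a.a.(c.(X + X) + c.0))) + c.0) | --a--▸ s2
  s2 = c.((rec X. a.a.(c.(X + X) + c.0)) + (rec X. a.a.(c.(X + X) + c.0))) + c.0 | --c--▸ s3, --c--▸ s4
  s3 = (rec X. a.a.(c.(X + X) + c.0)) + (rec X. a.a.(c.(X + X) + c.0)) | --a--▸ s1
  s4 = 0 | deadlocked
Q's transition system — 4 states:
  t0 = rec X. a.a.c.(X + X) | --a--▸ t1
  t1 = a.c.((rec X. a.a.c.(X + X)) + (rec X. a.a.c.(X + X))) | --a--▸ t2
  t2 = c.((rec X. a.a.c.(X + X)) + (rec X. a.a.c.(X + X))) | --c--▸ t3
  t3 = (rec X. a.a.c.(X + X)) + (rec X. a.a.c.(X + X)) | --a--▸ t1
Coarsest stable partition (strong bisimilarity classes):
  B0 = {s0, s3}
  B1 = {s1}
  B2 = {s2}
  B3 = {s4}
  B4 = {t0, t3}
  B5 = {t1}
  B6 = {t2}
s0 ∈ B0, t0 ∈ B4 → different blocks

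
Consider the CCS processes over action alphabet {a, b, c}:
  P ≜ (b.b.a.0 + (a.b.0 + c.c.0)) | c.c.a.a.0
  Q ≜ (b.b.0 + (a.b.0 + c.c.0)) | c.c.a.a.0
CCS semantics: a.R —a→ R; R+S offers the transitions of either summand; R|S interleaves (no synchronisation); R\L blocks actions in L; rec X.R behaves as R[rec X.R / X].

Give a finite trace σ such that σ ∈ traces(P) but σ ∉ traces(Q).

bba

Reachable graph of P (30 states):
  s0 = (b.b.a.0 + (a.b.0 + c.c.0)) | c.c.a.a.0 → --a--▸ s1, --b--▸ s2, --c--▸ s3, --c--▸ s4
  s1 = b.0 | c.c.a.a.0 → --b--▸ s5, --c--▸ s6
  s2 = b.a.0 | c.c.a.a.0 → --b--▸ s7, --c--▸ s8
  s3 = (b.b.a.0 + (a.b.0 + c.c.0)) | c.a.a.0 → --a--▸ s6, --b--▸ s8, --c--▸ s10, --c--▸ s9
  s4 = c.0 | c.c.a.a.0 → --c--▸ s10, --c--▸ s5
  s5 = 0 | c.c.a.a.0 → --c--▸ s11
  s6 = b.0 | c.a.a.0 → --b--▸ s11, --c--▸ s12
  s7 = a.0 | c.c.a.a.0 → --a--▸ s5, --c--▸ s13
  s8 = b.a.0 | c.a.a.0 → --b--▸ s13, --c--▸ s14
  s9 = (b.b.a.0 + (a.b.0 + c.c.0)) | a.a.0 → --a--▸ s12, --a--▸ s15, --b--▸ s14, --c--▸ s16
  s10 = c.0 | c.a.a.0 → --c--▸ s11, --c--▸ s16
  s11 = 0 | c.a.a.0 → --c--▸ s17
  s12 = b.0 | a.a.0 → --a--▸ s18, --b--▸ s17
  s13 = a.0 | c.a.a.0 → --a--▸ s11, --c--▸ s19
  s14 = b.a.0 | a.a.0 → --a--▸ s20, --b--▸ s19
  s15 = (b.b.a.0 + (a.b.0 + c.c.0)) | a.0 → --a--▸ s18, --a--▸ s21, --b--▸ s20, --c--▸ s22
  s16 = c.0 | a.a.0 → --a--▸ s22, --c--▸ s17
  s17 = 0 | a.a.0 → --a--▸ s23
  s18 = b.0 | a.0 → --a--▸ s24, --b--▸ s23
  s19 = a.0 | a.a.0 → --a--▸ s17, --a--▸ s25
  s20 = b.a.0 | a.0 → --a--▸ s26, --b--▸ s25
  s21 = (b.b.a.0 + (a.b.0 + c.c.0)) | 0 → --a--▸ s24, --b--▸ s26, --c--▸ s27
  s22 = c.0 | a.0 → --a--▸ s27, --c--▸ s23
  s23 = 0 | a.0 → --a--▸ s28
  s24 = b.0 | 0 → --b--▸ s28
  s25 = a.0 | a.0 → --a--▸ s23, --a--▸ s29
  s26 = b.a.0 | 0 → --b--▸ s29
  s27 = c.0 | 0 → --c--▸ s28
  s28 = 0 | 0 → ∅
  s29 = a.0 | 0 → --a--▸ s28
Reachable graph of Q (20 states):
  t0 = (b.b.0 + (a.b.0 + c.c.0)) | c.c.a.a.0 → --a--▸ t1, --b--▸ t1, --c--▸ t2, --c--▸ t3
  t1 = b.0 | c.c.a.a.0 → --b--▸ t4, --c--▸ t5
  t2 = (b.b.0 + (a.b.0 + c.c.0)) | c.a.a.0 → --a--▸ t5, --b--▸ t5, --c--▸ t6, --c--▸ t7
  t3 = c.0 | c.c.a.a.0 → --c--▸ t4, --c--▸ t7
  t4 = 0 | c.c.a.a.0 → --c--▸ t8
  t5 = b.0 | c.a.a.0 → --b--▸ t8, --c--▸ t9
  t6 = (b.b.0 + (a.b.0 + c.c.0)) | a.a.0 → --a--▸ t10, --a--▸ t9, --b--▸ t9, --c--▸ t11
  t7 = c.0 | c.a.a.0 → --c--▸ t11, --c--▸ t8
  t8 = 0 | c.a.a.0 → --c--▸ t12
  t9 = b.0 | a.a.0 → --a--▸ t13, --b--▸ t12
  t10 = (b.b.0 + (a.b.0 + c.c.0)) | a.0 → --a--▸ t13, --a--▸ t14, --b--▸ t13, --c--▸ t15
  t11 = c.0 | a.a.0 → --a--▸ t15, --c--▸ t12
  t12 = 0 | a.a.0 → --a--▸ t16
  t13 = b.0 | a.0 → --a--▸ t17, --b--▸ t16
  t14 = (b.b.0 + (a.b.0 + c.c.0)) | 0 → --a--▸ t17, --b--▸ t17, --c--▸ t18
  t15 = c.0 | a.0 → --a--▸ t18, --c--▸ t16
  t16 = 0 | a.0 → --a--▸ t19
  t17 = b.0 | 0 → --b--▸ t19
  t18 = c.0 | 0 → --c--▸ t19
  t19 = 0 | 0 → ∅
Executing bba from P (initial set {s0}):
  after b @ step 1: {s2}
  after b @ step 2: {s7}
  after a @ step 3: {s5}
  P completes σ.
Executing bba from Q (initial set {t0}):
  after b @ step 1: {t1}
  after b @ step 2: {t4}
  after a @ step 3: no successor for Q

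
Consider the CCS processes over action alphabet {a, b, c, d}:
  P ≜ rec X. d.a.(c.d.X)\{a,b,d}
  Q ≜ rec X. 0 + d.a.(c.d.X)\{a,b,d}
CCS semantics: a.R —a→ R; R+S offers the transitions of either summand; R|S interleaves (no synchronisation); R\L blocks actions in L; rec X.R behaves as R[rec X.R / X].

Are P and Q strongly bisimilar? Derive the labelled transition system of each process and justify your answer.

P ~ Q

LTS(P): 4 reachable states
  p0 = rec X. d.a.(c.d.X)\{a,b,d} has moves --d--▸ p1
  p1 = a.(c.d.(rec X. d.a.(c.d.X)\{a,b,d}))\{a,b,d} has moves --a--▸ p2
  p2 = (c.d.(rec X. d.a.(c.d.X)\{a,b,d}))\{a,b,d} has moves --c--▸ p3
  p3 = (d.(rec X. d.a.(c.d.X)\{a,b,d}))\{a,b,d} has moves (no moves)
LTS(Q): 4 reachable states
  q0 = rec X. 0 + d.a.(c.d.X)\{a,b,d} has moves --d--▸ q1
  q1 = a.(c.d.(rec X. 0 + d.a.(c.d.X)\{a,b,d}))\{a,b,d} has moves --a--▸ q2
  q2 = (c.d.(rec X. 0 + d.a.(c.d.X)\{a,b,d}))\{a,b,d} has moves --c--▸ q3
  q3 = (d.(rec X. 0 + d.a.(c.d.X)\{a,b,d}))\{a,b,d} has moves (no moves)
Bisimilarity quotient blocks:
  B0 = {p0, q0}
  B1 = {p1, q1}
  B2 = {p2, q2}
  B3 = {p3, q3}
p0 ∈ B0, q0 ∈ B0 → same block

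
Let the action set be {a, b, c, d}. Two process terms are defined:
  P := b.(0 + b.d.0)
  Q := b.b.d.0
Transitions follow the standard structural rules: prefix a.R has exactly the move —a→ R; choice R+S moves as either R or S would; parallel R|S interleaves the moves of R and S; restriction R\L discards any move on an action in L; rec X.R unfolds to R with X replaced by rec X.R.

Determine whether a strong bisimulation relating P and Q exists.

P ~ Q

Reachable graph of P (4 states):
  s0 = b.(0 + b.d.0) :: -b-> s1
  s1 = 0 + b.d.0 :: -b-> s2
  s2 = d.0 :: -d-> s3
  s3 = 0 :: stopped
Reachable graph of Q (4 states):
  t0 = b.b.d.0 :: -b-> t1
  t1 = b.d.0 :: -b-> t2
  t2 = d.0 :: -d-> t3
  t3 = 0 :: stopped
Bisimilarity quotient blocks:
  B0 = {s0, t0}
  B1 = {s1, t1}
  B2 = {s2, t2}
  B3 = {s3, t3}
s0 ∈ B0, t0 ∈ B0 → same block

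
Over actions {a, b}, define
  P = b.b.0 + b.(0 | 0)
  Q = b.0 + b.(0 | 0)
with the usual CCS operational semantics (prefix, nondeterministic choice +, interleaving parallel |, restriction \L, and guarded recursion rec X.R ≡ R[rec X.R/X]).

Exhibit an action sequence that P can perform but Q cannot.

bb

LTS(P): 4 reachable states
  p0 = b.b.0 + b.(0 | 0) has moves ··b··> p1, ··b··> p2
  p1 = 0 | 0 has moves deadlocked
  p2 = b.0 has moves ··b··> p3
  p3 = 0 has moves deadlocked
LTS(Q): 3 reachable states
  q0 = b.0 + b.(0 | 0) has moves ··b··> q1, ··b··> q2
  q1 = 0 has moves deadlocked
  q2 = 0 | 0 has moves deadlocked
Trace ⟨bb⟩ through P, begin at {p0}:
  step 1 (b): {p1, p2}
  step 2 (b): {p3}
  — P admits the full trace.
Trace ⟨bb⟩ through Q, begin at {q0}:
  step 1 (b): {q1, q2}
  step 2 (b): no successor for Q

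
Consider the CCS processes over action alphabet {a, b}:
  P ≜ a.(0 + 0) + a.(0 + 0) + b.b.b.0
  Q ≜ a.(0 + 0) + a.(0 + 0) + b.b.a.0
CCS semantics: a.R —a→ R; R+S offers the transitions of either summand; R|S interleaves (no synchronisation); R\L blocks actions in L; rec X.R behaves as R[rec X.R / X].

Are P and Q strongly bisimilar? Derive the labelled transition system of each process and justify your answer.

P ≁ Q

P's transition system — 5 states:
  s0 = a.(0 + 0) + a.(0 + 0) + b.b.b.0 | --a--▸ s1, --b--▸ s2
  s1 = 0 + 0 | deadlocked
  s2 = b.b.0 | --b--▸ s3
  s3 = b.0 | --b--▸ s4
  s4 = 0 | deadlocked
Q's transition system — 5 states:
  t0 = a.(0 + 0) + a.(0 + 0) + b.b.a.0 | --a--▸ t1, --b--▸ t2
  t1 = 0 + 0 | deadlocked
  t2 = b.a.0 | --b--▸ t3
  t3 = a.0 | --a--▸ t4
  t4 = 0 | deadlocked
Bisimilarity quotient blocks:
  B0 = {s0}
  B1 = {s1, s4, t1, t4}
  B2 = {s2}
  B3 = {s3}
  B4 = {t0}
  B5 = {t2}
  B6 = {t3}
s0 ∈ B0, t0 ∈ B4 → different blocks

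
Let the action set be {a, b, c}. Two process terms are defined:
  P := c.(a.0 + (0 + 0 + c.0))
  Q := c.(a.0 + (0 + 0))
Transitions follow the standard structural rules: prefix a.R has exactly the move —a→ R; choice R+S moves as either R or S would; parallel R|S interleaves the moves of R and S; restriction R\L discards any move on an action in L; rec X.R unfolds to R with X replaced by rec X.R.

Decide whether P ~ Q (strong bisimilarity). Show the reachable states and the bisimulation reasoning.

P's transition system — 3 states:
  s0 = c.(a.0 + (0 + 0 + c.0)) :: -c-> s1
  s1 = a.0 + (0 + 0 + c.0) :: -a-> s2, -c-> s2
  s2 = 0 :: ∅
Q's transition system — 3 states:
  t0 = c.(a.0 + (0 + 0)) :: -c-> t1
  t1 = a.0 + (0 + 0) :: -a-> t2
  t2 = 0 :: ∅
Coarsest stable partition (strong bisimilarity classes):
  B0 = {s0}
  B1 = {s1}
  B2 = {s2, t2}
  B3 = {t0}
  B4 = {t1}
s0 ∈ B0, t0 ∈ B3 → different blocks

NO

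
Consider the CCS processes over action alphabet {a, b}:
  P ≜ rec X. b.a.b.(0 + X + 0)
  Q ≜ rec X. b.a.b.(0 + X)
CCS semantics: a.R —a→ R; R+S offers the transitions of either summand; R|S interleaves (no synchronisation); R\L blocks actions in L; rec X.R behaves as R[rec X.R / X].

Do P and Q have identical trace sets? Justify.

P's transition system — 4 states:
  m0 = rec X. b.a.b.(0 + X + 0) → -b-> m1
  m1 = a.b.(0 + (rec X. b.a.b.(0 + X + 0)) + 0) → -a-> m2
  m2 = b.(0 + (rec X. b.a.b.(0 + X + 0)) + 0) → -b-> m3
  m3 = 0 + (rec X. b.a.b.(0 + X + 0)) + 0 → -b-> m1
Q's transition system — 4 states:
  n0 = rec X. b.a.b.(0 + X) → -b-> n1
  n1 = a.b.(0 + (rec X. b.a.b.(0 + X))) → -a-> n2
  n2 = b.(0 + (rec X. b.a.b.(0 + X))) → -b-> n3
  n3 = 0 + (rec X. b.a.b.(0 + X)) → -b-> n1
Bisimilarity quotient blocks:
  B0 = {m0, m3, n0, n3}
  B1 = {m1, n1}
  B2 = {m2, n2}
m0 ∈ B0, n0 ∈ B0 → same block
Bisimilar ⇒ trace-equivalent.

trace-equivalent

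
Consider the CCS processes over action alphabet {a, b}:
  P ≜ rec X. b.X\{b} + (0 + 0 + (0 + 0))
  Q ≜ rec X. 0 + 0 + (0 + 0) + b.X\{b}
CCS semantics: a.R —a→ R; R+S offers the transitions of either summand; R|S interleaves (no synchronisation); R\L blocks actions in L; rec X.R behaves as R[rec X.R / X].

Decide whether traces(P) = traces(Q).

Reachable graph of P (2 states):
  u0 = rec X. b.X\{b} + (0 + 0 + (0 + 0)) → --b--▸ u1
  u1 = (rec X. b.X\{b} + (0 + 0 + (0 + 0)))\{b} → ∅
Reachable graph of Q (2 states):
  v0 = rec X. 0 + 0 + (0 + 0) + b.X\{b} → --b--▸ v1
  v1 = (rec X. 0 + 0 + (0 + 0) + b.X\{b})\{b} → ∅
Bisimilarity quotient blocks:
  B0 = {u0, v0}
  B1 = {u1, v1}
u0 ∈ B0, v0 ∈ B0 → same block
Bisimilar ⇒ trace-equivalent.

traces(P) = traces(Q)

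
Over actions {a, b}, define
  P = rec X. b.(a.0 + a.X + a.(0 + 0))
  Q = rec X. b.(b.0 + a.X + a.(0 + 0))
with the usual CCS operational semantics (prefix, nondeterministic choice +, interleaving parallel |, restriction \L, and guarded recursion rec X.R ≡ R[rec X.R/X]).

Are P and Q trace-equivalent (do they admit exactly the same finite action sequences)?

NO — witness ⟨bb⟩

Reachable graph of P (4 states):
  s0 = rec X. b.(a.0 + a.X + a.(0 + 0)) → ··b··> s1
  s1 = a.0 + a.(rec X. b.(a.0 + a.X + a.(0 + 0))) + a.(0 + 0) → ··a··> s0, ··a··> s2, ··a··> s3
  s2 = 0 → stopped
  s3 = 0 + 0 → stopped
Reachable graph of Q (4 states):
  t0 = rec X. b.(b.0 + a.X + a.(0 + 0)) → ··b··> t1
  t1 = b.0 + a.(rec X. b.(b.0 + a.X + a.(0 + 0))) + a.(0 + 0) → ··a··> t0, ··a··> t2, ··b··> t3
  t2 = 0 + 0 → stopped
  t3 = 0 → stopped
Executing bb from Q (initial set {t0}):
  step 1 (b): {t1}
  step 2 (b): {t3}
  Q completes σ.
Executing bb from P (initial set {s0}):
  step 1 (b): {s1}
  step 2 (b): ∅  — P cannot continue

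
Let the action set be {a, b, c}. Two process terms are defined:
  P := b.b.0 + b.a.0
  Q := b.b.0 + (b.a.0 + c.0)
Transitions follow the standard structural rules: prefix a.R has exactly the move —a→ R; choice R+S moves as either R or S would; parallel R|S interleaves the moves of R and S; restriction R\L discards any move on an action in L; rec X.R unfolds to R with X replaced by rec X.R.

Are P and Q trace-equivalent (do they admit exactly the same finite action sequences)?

traces(P) ≠ traces(Q) — witness ⟨c⟩

P's transition system — 4 states:
  s0 = b.b.0 + b.a.0 ⊢ —b→ s1, —b→ s2
  s1 = a.0 ⊢ —a→ s3
  s2 = b.0 ⊢ —b→ s3
  s3 = 0 ⊢ ∅
Q's transition system — 4 states:
  t0 = b.b.0 + (b.a.0 + c.0) ⊢ —b→ t1, —b→ t2, —c→ t3
  t1 = a.0 ⊢ —a→ t3
  t2 = b.0 ⊢ —b→ t3
  t3 = 0 ⊢ ∅
Trace ⟨c⟩ through Q, begin at {t0}:
  step 1 (c): {t3}
  — Q admits the full trace.
Trace ⟨c⟩ through P, begin at {s0}:
  step 1 (c): no successor for P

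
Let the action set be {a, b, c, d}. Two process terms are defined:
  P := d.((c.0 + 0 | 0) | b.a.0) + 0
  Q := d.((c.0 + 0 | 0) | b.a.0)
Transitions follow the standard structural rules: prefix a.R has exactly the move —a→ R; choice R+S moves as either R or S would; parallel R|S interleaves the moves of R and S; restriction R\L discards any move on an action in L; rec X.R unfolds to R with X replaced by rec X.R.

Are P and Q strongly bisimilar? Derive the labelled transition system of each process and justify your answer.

P ~ Q

LTS(P): 7 reachable states
  u0 = d.((c.0 + 0 | 0) | b.a.0) + 0 :: -d-> u1
  u1 = (c.0 + 0 | 0) | b.a.0 :: -b-> u2, -c-> u3
  u2 = (c.0 + 0 | 0) | a.0 :: -a-> u4, -c-> u5
  u3 = 0 | b.a.0 :: -b-> u5
  u4 = (c.0 + 0 | 0) | 0 :: -c-> u6
  u5 = 0 | a.0 :: -a-> u6
  u6 = 0 | 0 :: stopped
LTS(Q): 7 reachable states
  v0 = d.((c.0 + 0 | 0) | b.a.0) :: -d-> v1
  v1 = (c.0 + 0 | 0) | b.a.0 :: -b-> v2, -c-> v3
  v2 = (c.0 + 0 | 0) | a.0 :: -a-> v4, -c-> v5
  v3 = 0 | b.a.0 :: -b-> v5
  v4 = (c.0 + 0 | 0) | 0 :: -c-> v6
  v5 = 0 | a.0 :: -a-> v6
  v6 = 0 | 0 :: stopped
Bisimilarity quotient blocks:
  B0 = {u0, v0}
  B1 = {u1, v1}
  B2 = {u2, v2}
  B3 = {u4, v4}
  B4 = {u6, v6}
  B5 = {u5, v5}
  B6 = {u3, v3}
u0 ∈ B0, v0 ∈ B0 → same block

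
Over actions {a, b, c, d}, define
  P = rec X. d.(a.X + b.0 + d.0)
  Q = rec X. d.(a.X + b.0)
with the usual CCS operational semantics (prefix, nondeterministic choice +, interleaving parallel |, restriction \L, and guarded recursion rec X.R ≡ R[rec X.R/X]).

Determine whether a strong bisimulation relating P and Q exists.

NO

P's transition system — 3 states:
  s0 = rec X. d.(a.X + b.0 + d.0) | --d--▸ s1
  s1 = a.(rec X. d.(a.X + b.0 + d.0)) + b.0 + d.0 | --a--▸ s0, --b--▸ s2, --d--▸ s2
  s2 = 0 | ∅
Q's transition system — 3 states:
  t0 = rec X. d.(a.X + b.0) | --d--▸ t1
  t1 = a.(rec X. d.(a.X + b.0)) + b.0 | --a--▸ t0, --b--▸ t2
  t2 = 0 | ∅
Coarsest stable partition (strong bisimilarity classes):
  B0 = {s0}
  B1 = {s1}
  B2 = {s2, t2}
  B3 = {t0}
  B4 = {t1}
s0 ∈ B0, t0 ∈ B3 → different blocks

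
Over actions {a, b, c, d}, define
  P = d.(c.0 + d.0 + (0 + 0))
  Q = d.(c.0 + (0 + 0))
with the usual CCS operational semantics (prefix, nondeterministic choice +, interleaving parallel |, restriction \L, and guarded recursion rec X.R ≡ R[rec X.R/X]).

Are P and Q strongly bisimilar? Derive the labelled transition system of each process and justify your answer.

LTS(P): 3 reachable states
  u0 = d.(c.0 + d.0 + (0 + 0)) has moves ··d··> u1
  u1 = c.0 + d.0 + (0 + 0) has moves ··c··> u2, ··d··> u2
  u2 = 0 has moves ·
LTS(Q): 3 reachable states
  v0 = d.(c.0 + (0 + 0)) has moves ··d··> v1
  v1 = c.0 + (0 + 0) has moves ··c··> v2
  v2 = 0 has moves ·
Partition-refinement fixed point:
  B0 = {u0}
  B1 = {u1}
  B2 = {u2, v2}
  B3 = {v0}
  B4 = {v1}
u0 ∈ B0, v0 ∈ B3 → different blocks

not bisimilar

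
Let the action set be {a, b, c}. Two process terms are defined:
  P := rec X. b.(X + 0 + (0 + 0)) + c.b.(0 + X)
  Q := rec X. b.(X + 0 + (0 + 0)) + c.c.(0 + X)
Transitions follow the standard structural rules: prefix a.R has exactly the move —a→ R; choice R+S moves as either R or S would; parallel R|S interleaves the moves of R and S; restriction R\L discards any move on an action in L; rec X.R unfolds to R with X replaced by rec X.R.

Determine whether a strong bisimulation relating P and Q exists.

P ≁ Q

P's transition system — 4 states:
  s0 = rec X. b.(X + 0 + (0 + 0)) + c.b.(0 + X) → ··b··> s1, ··c··> s2
  s1 = (rec X. b.(X + 0 + (0 + 0)) + c.b.(0 + X)) + 0 + (0 + 0) → ··b··> s1, ··c··> s2
  s2 = b.(0 + (rec X. b.(X + 0 + (0 + 0)) + c.b.(0 + X))) → ··b··> s3
  s3 = 0 + (rec X. b.(X + 0 + (0 + 0)) + c.b.(0 + X)) → ··b··> s1, ··c··> s2
Q's transition system — 4 states:
  t0 = rec X. b.(X + 0 + (0 + 0)) + c.c.(0 + X) → ··b··> t1, ··c··> t2
  t1 = (rec X. b.(X + 0 + (0 + 0)) + c.c.(0 + X)) + 0 + (0 + 0) → ··b··> t1, ··c··> t2
  t2 = c.(0 + (rec X. b.(X + 0 + (0 + 0)) + c.c.(0 + X))) → ··c··> t3
  t3 = 0 + (rec X. b.(X + 0 + (0 + 0)) + c.c.(0 + X)) → ··b··> t1, ··c··> t2
Coarsest stable partition (strong bisimilarity classes):
  B0 = {s0, s1, s3}
  B1 = {s2}
  B2 = {t0, t1, t3}
  B3 = {t2}
s0 ∈ B0, t0 ∈ B2 → different blocks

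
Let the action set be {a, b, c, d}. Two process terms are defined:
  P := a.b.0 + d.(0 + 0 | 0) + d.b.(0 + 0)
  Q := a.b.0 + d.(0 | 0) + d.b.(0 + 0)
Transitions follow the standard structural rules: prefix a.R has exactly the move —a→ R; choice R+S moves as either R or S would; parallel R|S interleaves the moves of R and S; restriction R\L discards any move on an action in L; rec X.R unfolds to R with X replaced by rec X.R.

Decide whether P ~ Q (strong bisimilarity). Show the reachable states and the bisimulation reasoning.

LTS(P): 6 reachable states
  p0 = a.b.0 + d.(0 + 0 | 0) + d.b.(0 + 0) | ··a··> p1, ··d··> p2, ··d··> p3
  p1 = b.0 | ··b··> p4
  p2 = 0 + 0 | 0 | stopped
  p3 = b.(0 + 0) | ··b··> p5
  p4 = 0 | stopped
  p5 = 0 + 0 | stopped
LTS(Q): 6 reachable states
  q0 = a.b.0 + d.(0 | 0) + d.b.(0 + 0) | ··a··> q1, ··d··> q2, ··d··> q3
  q1 = b.0 | ··b··> q4
  q2 = 0 | 0 | stopped
  q3 = b.(0 + 0) | ··b··> q5
  q4 = 0 | stopped
  q5 = 0 + 0 | stopped
Coarsest stable partition (strong bisimilarity classes):
  B0 = {p0, q0}
  B1 = {p1, p3, q1, q3}
  B2 = {p2, p4, p5, q2, q4, q5}
p0 ∈ B0, q0 ∈ B0 → same block

bisimilar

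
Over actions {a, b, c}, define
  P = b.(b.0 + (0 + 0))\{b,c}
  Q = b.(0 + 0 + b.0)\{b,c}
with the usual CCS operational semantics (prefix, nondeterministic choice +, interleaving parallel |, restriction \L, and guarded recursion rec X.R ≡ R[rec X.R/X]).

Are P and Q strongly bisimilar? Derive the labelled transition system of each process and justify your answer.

Reachable graph of P (2 states):
  p0 = b.(b.0 + (0 + 0))\{b,c} ⊢ --b--▸ p1
  p1 = (b.0 + (0 + 0))\{b,c} ⊢ deadlocked
Reachable graph of Q (2 states):
  q0 = b.(0 + 0 + b.0)\{b,c} ⊢ --b--▸ q1
  q1 = (0 + 0 + b.0)\{b,c} ⊢ deadlocked
Bisimilarity quotient blocks:
  B0 = {p0, q0}
  B1 = {p1, q1}
p0 ∈ B0, q0 ∈ B0 → same block

P ~ Q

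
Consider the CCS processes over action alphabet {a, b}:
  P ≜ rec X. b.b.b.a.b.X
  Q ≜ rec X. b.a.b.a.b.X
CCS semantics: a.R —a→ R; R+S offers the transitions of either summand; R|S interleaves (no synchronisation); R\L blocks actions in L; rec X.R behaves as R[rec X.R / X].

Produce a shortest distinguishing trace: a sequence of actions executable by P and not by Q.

bb

P's transition system — 5 states:
  p0 = rec X. b.b.b.a.b.X :: -b-> p1
  p1 = b.b.a.b.(rec X. b.b.b.a.b.X) :: -b-> p2
  p2 = b.a.b.(rec X. b.b.b.a.b.X) :: -b-> p3
  p3 = a.b.(rec X. b.b.b.a.b.X) :: -a-> p4
  p4 = b.(rec X. b.b.b.a.b.X) :: -b-> p0
Q's transition system — 5 states:
  q0 = rec X. b.a.b.a.b.X :: -b-> q1
  q1 = a.b.a.b.(rec X. b.a.b.a.b.X) :: -a-> q2
  q2 = b.a.b.(rec X. b.a.b.a.b.X) :: -b-> q3
  q3 = a.b.(rec X. b.a.b.a.b.X) :: -a-> q4
  q4 = b.(rec X. b.a.b.a.b.X) :: -b-> q0
Executing bb from P (initial set {p0}):
  [1] b ⇒ {p1}
  [2] b ⇒ {p2}
  P completes σ.
Executing bb from Q (initial set {q0}):
  [1] b ⇒ {q1}
  [2] b ⇒ ∅  — Q cannot continue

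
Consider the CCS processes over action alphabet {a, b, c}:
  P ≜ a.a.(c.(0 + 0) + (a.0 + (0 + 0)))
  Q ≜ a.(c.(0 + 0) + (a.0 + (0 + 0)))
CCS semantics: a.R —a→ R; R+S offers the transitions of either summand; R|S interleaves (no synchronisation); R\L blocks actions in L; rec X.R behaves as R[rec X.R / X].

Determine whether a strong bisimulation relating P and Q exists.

NO

Reachable graph of P (5 states):
  u0 = a.a.(c.(0 + 0) + (a.0 + (0 + 0))) → --a--▸ u1
  u1 = a.(c.(0 + 0) + (a.0 + (0 + 0))) → --a--▸ u2
  u2 = c.(0 + 0) + (a.0 + (0 + 0)) → --a--▸ u3, --c--▸ u4
  u3 = 0 → (no moves)
  u4 = 0 + 0 → (no moves)
Reachable graph of Q (4 states):
  v0 = a.(c.(0 + 0) + (a.0 + (0 + 0))) → --a--▸ v1
  v1 = c.(0 + 0) + (a.0 + (0 + 0)) → --a--▸ v2, --c--▸ v3
  v2 = 0 → (no moves)
  v3 = 0 + 0 → (no moves)
Bisimilarity quotient blocks:
  B0 = {u0}
  B1 = {u1, v0}
  B2 = {u2, v1}
  B3 = {u3, u4, v2, v3}
u0 ∈ B0, v0 ∈ B1 → different blocks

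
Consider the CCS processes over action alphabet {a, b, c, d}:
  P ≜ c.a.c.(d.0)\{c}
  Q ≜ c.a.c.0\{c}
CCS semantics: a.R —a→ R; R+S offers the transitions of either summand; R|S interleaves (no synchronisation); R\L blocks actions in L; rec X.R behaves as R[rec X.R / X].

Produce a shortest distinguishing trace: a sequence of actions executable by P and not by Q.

Reachable graph of P (5 states):
  s0 = c.a.c.(d.0)\{c} | =c=> s1
  s1 = a.c.(d.0)\{c} | =a=> s2
  s2 = c.(d.0)\{c} | =c=> s3
  s3 = (d.0)\{c} | =d=> s4
  s4 = 0\{c} | ·
Reachable graph of Q (4 states):
  t0 = c.a.c.0\{c} | =c=> t1
  t1 = a.c.0\{c} | =a=> t2
  t2 = c.0\{c} | =c=> t3
  t3 = 0\{c} | ·
Run σ = ⟨cacd⟩ on P: start {s0}
  after c @ step 1: {s1}
  after a @ step 2: {s2}
  after c @ step 3: {s3}
  after d @ step 4: {s4}
  ✓ P
Run σ = ⟨cacd⟩ on Q: start {t0}
  after c @ step 1: {t1}
  after a @ step 2: {t2}
  after c @ step 3: {t3}
  after d @ step 4: ∅ (Q stuck)

cacd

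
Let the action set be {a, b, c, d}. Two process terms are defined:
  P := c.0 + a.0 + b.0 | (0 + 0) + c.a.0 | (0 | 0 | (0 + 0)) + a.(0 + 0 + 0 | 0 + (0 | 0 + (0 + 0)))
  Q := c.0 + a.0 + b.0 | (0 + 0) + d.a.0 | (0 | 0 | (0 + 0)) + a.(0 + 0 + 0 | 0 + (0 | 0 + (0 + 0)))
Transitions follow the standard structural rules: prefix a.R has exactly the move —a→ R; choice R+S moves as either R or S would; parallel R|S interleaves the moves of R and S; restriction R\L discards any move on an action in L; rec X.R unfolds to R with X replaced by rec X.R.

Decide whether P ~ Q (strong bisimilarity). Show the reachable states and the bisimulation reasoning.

P ≁ Q

LTS(P): 6 reachable states
  m0 = c.0 + a.0 + b.0 | (0 + 0) + c.a.0 | (0 | 0 | (0 + 0)) + a.(0 + 0 + 0 | 0 + (0 | 0 + (0 + 0))) has moves ··a··> m1, ··a··> m2, ··b··> m3, ··c··> m1, ··c··> m4
  m1 = 0 has moves deadlocked
  m2 = 0 + 0 + 0 | 0 + (0 | 0 + (0 + 0)) has moves deadlocked
  m3 = 0 | (0 + 0) has moves deadlocked
  m4 = a.0 | (0 | 0 | (0 + 0)) has moves ··a··> m5
  m5 = 0 | (0 | 0 | (0 + 0)) has moves deadlocked
LTS(Q): 6 reachable states
  n0 = c.0 + a.0 + b.0 | (0 + 0) + d.a.0 | (0 | 0 | (0 + 0)) + a.(0 + 0 + 0 | 0 + (0 | 0 + (0 + 0))) has moves ··a··> n1, ··a··> n2, ··b··> n3, ··c··> n1, ··d··> n4
  n1 = 0 has moves deadlocked
  n2 = 0 + 0 + 0 | 0 + (0 | 0 + (0 + 0)) has moves deadlocked
  n3 = 0 | (0 + 0) has moves deadlocked
  n4 = a.0 | (0 | 0 | (0 + 0)) has moves ··a··> n5
  n5 = 0 | (0 | 0 | (0 + 0)) has moves deadlocked
Coarsest stable partition (strong bisimilarity classes):
  B0 = {m0}
  B1 = {m1, m2, m3, m5, n1, n2, n3, n5}
  B2 = {m4, n4}
  B3 = {n0}
m0 ∈ B0, n0 ∈ B3 → different blocks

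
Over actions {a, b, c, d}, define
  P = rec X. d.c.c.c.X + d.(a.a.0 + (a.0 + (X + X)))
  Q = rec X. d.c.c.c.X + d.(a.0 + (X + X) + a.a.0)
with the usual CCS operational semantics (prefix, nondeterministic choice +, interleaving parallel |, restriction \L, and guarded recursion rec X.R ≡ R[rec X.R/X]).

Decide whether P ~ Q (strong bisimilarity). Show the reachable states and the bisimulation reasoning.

YES

LTS(P): 7 reachable states
  m0 = rec X. d.c.c.c.X + d.(a.a.0 + (a.0 + (X + X))) ⊢ ··d··> m1, ··d··> m2
  m1 = a.a.0 + (a.0 + ((rec X. d.c.c.c.X + d.(a.a.0 + (a.0 + (X + X)))) + (rec X. d.c.c.c.X + d.(a.a.0 + (a.0 + (X + X)))))) ⊢ ··a··> m3, ··a··> m4, ··d··> m1, ··d··> m2
  m2 = c.c.c.(rec X. d.c.c.c.X + d.(a.a.0 + (a.0 + (X + X)))) ⊢ ··c··> m5
  m3 = 0 ⊢ (no moves)
  m4 = a.0 ⊢ ··a··> m3
  m5 = c.c.(rec X. d.c.c.c.X + d.(a.a.0 + (a.0 + (X + X)))) ⊢ ··c··> m6
  m6 = c.(rec X. d.c.c.c.X + d.(a.a.0 + (a.0 + (X + X)))) ⊢ ··c··> m0
LTS(Q): 7 reachable states
  n0 = rec X. d.c.c.c.X + d.(a.0 + (X + X) + a.a.0) ⊢ ··d··> n1, ··d··> n2
  n1 = a.0 + ((rec X. d.c.c.c.X + d.(a.0 + (X + X) + a.a.0)) + (rec X. d.c.c.c.X + d.(a.0 + (X + X) + a.a.0))) + a.a.0 ⊢ ··a··> n3, ··a··> n4, ··d··> n1, ··d··> n2
  n2 = c.c.c.(rec X. d.c.c.c.X + d.(a.0 + (X + X) + a.a.0)) ⊢ ··c··> n5
  n3 = 0 ⊢ (no moves)
  n4 = a.0 ⊢ ··a··> n3
  n5 = c.c.(rec X. d.c.c.c.X + d.(a.0 + (X + X) + a.a.0)) ⊢ ··c··> n6
  n6 = c.(rec X. d.c.c.c.X + d.(a.0 + (X + X) + a.a.0)) ⊢ ··c··> n0
Bisimilarity quotient blocks:
  B0 = {m0, n0}
  B1 = {m2, n2}
  B2 = {m5, n5}
  B3 = {m6, n6}
  B4 = {m1, n1}
  B5 = {m3, n3}
  B6 = {m4, n4}
m0 ∈ B0, n0 ∈ B0 → same block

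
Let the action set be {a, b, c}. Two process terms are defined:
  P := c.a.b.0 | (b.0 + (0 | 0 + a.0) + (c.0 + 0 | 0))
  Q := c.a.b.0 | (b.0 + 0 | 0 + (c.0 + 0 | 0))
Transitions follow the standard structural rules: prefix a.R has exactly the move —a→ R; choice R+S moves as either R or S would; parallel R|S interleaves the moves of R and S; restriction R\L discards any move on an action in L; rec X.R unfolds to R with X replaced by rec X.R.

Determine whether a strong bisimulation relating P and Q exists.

Reachable graph of P (8 states):
  s0 = c.a.b.0 | (b.0 + (0 | 0 + a.0) + (c.0 + 0 | 0)) has moves —a→ s1, —b→ s1, —c→ s1, —c→ s2
  s1 = c.a.b.0 | 0 has moves —c→ s3
  s2 = a.b.0 | (b.0 + (0 | 0 + a.0) + (c.0 + 0 | 0)) has moves —a→ s3, —a→ s4, —b→ s3, —c→ s3
  s3 = a.b.0 | 0 has moves —a→ s5
  s4 = b.0 | (b.0 + (0 | 0 + a.0) + (c.0 + 0 | 0)) has moves —a→ s5, —b→ s5, —b→ s6, —c→ s5
  s5 = b.0 | 0 has moves —b→ s7
  s6 = 0 | (b.0 + (0 | 0 + a.0) + (c.0 + 0 | 0)) has moves —a→ s7, —b→ s7, —c→ s7
  s7 = 0 | 0 has moves stopped
Reachable graph of Q (8 states):
  t0 = c.a.b.0 | (b.0 + 0 | 0 + (c.0 + 0 | 0)) has moves —b→ t1, —c→ t1, —c→ t2
  t1 = c.a.b.0 | 0 has moves —c→ t3
  t2 = a.b.0 | (b.0 + 0 | 0 + (c.0 + 0 | 0)) has moves —a→ t4, —b→ t3, —c→ t3
  t3 = a.b.0 | 0 has moves —a→ t5
  t4 = b.0 | (b.0 + 0 | 0 + (c.0 + 0 | 0)) has moves —b→ t5, —b→ t6, —c→ t5
  t5 = b.0 | 0 has moves —b→ t7
  t6 = 0 | (b.0 + 0 | 0 + (c.0 + 0 | 0)) has moves —b→ t7, —c→ t7
  t7 = 0 | 0 has moves stopped
Partition-refinement fixed point:
  B0 = {s0}
  B1 = {s2}
  B2 = {s3, t3}
  B3 = {s5, t5}
  B4 = {s7, t7}
  B5 = {s4}
  B6 = {s6}
  B7 = {s1, t1}
  B8 = {t0}
  B9 = {t2}
  B10 = {t4}
  B11 = {t6}
s0 ∈ B0, t0 ∈ B8 → different blocks

not bisimilar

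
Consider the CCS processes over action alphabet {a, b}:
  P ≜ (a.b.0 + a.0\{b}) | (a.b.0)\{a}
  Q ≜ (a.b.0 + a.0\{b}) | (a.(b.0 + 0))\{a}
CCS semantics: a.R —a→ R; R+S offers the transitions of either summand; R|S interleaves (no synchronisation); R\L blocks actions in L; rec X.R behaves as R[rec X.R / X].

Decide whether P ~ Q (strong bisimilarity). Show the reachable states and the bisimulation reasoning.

Reachable graph of P (4 states):
  s0 = (a.b.0 + a.0\{b}) | (a.b.0)\{a} has moves -a-> s1, -a-> s2
  s1 = 0\{b} | (a.b.0)\{a} has moves deadlocked
  s2 = b.0 | (a.b.0)\{a} has moves -b-> s3
  s3 = 0 | (a.b.0)\{a} has moves deadlocked
Reachable graph of Q (4 states):
  t0 = (a.b.0 + a.0\{b}) | (a.(b.0 + 0))\{a} has moves -a-> t1, -a-> t2
  t1 = 0\{b} | (a.(b.0 + 0))\{a} has moves deadlocked
  t2 = b.0 | (a.(b.0 + 0))\{a} has moves -b-> t3
  t3 = 0 | (a.(b.0 + 0))\{a} has moves deadlocked
Partition-refinement fixed point:
  B0 = {s0, t0}
  B1 = {s1, s3, t1, t3}
  B2 = {s2, t2}
s0 ∈ B0, t0 ∈ B0 → same block

bisimilar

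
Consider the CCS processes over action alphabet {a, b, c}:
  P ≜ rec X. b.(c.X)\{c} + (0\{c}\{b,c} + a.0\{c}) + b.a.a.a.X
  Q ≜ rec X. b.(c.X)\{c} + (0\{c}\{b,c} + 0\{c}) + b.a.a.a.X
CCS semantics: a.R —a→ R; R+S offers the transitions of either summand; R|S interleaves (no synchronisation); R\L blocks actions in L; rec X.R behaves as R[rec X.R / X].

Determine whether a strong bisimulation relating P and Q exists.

LTS(P): 6 reachable states
  u0 = rec X. b.(c.X)\{c} + (0\{c}\{b,c} + a.0\{c}) + b.a.a.a.X | --a--▸ u1, --b--▸ u2, --b--▸ u3
  u1 = 0\{c} | ∅
  u2 = (c.(rec X. b.(c.X)\{c} + (0\{c}\{b,c} + a.0\{c}) + b.a.a.a.X))\{c} | ∅
  u3 = a.a.a.(rec X. b.(c.X)\{c} + (0\{c}\{b,c} + a.0\{c}) + b.a.a.a.X) | --a--▸ u4
  u4 = a.a.(rec X. b.(c.X)\{c} + (0\{c}\{b,c} + a.0\{c}) + b.a.a.a.X) | --a--▸ u5
  u5 = a.(rec X. b.(c.X)\{c} + (0\{c}\{b,c} + a.0\{c}) + b.a.a.a.X) | --a--▸ u0
LTS(Q): 5 reachable states
  v0 = rec X. b.(c.X)\{c} + (0\{c}\{b,c} + 0\{c}) + b.a.a.a.X | --b--▸ v1, --b--▸ v2
  v1 = (c.(rec X. b.(c.X)\{c} + (0\{c}\{b,c} + 0\{c}) + b.a.a.a.X))\{c} | ∅
  v2 = a.a.a.(rec X. b.(c.X)\{c} + (0\{c}\{b,c} + 0\{c}) + b.a.a.a.X) | --a--▸ v3
  v3 = a.a.(rec X. b.(c.X)\{c} + (0\{c}\{b,c} + 0\{c}) + b.a.a.a.X) | --a--▸ v4
  v4 = a.(rec X. b.(c.X)\{c} + (0\{c}\{b,c} + 0\{c}) + b.a.a.a.X) | --a--▸ v0
Partition-refinement fixed point:
  B0 = {u0}
  B1 = {u1, u2, v1}
  B2 = {u3}
  B3 = {u4}
  B4 = {u5}
  B5 = {v0}
  B6 = {v2}
  B7 = {v3}
  B8 = {v4}
u0 ∈ B0, v0 ∈ B5 → different blocks

P ≁ Q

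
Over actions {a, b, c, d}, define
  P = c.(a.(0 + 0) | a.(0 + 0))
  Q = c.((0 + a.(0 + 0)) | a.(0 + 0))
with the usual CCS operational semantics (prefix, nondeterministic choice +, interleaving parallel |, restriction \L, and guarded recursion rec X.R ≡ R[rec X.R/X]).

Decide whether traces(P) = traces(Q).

trace-equivalent

LTS(P): 5 reachable states
  s0 = c.(a.(0 + 0) | a.(0 + 0)) :: —c→ s1
  s1 = a.(0 + 0) | a.(0 + 0) :: —a→ s2, —a→ s3
  s2 = (0 + 0) | a.(0 + 0) :: —a→ s4
  s3 = a.(0 + 0) | (0 + 0) :: —a→ s4
  s4 = (0 + 0) | (0 + 0) :: deadlocked
LTS(Q): 5 reachable states
  t0 = c.((0 + a.(0 + 0)) | a.(0 + 0)) :: —c→ t1
  t1 = (0 + a.(0 + 0)) | a.(0 + 0) :: —a→ t2, —a→ t3
  t2 = (0 + 0) | a.(0 + 0) :: —a→ t4
  t3 = (0 + a.(0 + 0)) | (0 + 0) :: —a→ t4
  t4 = (0 + 0) | (0 + 0) :: deadlocked
Partition-refinement fixed point:
  B0 = {s0, t0}
  B1 = {s1, t1}
  B2 = {s2, s3, t2, t3}
  B3 = {s4, t4}
s0 ∈ B0, t0 ∈ B0 → same block
Bisimilar ⇒ trace-equivalent.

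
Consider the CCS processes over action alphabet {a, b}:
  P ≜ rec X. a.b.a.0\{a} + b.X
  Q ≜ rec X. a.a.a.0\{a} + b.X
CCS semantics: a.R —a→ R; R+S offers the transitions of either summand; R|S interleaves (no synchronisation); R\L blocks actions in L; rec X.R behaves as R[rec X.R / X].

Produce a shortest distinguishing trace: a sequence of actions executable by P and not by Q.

ab

Reachable graph of P (4 states):
  u0 = rec X. a.b.a.0\{a} + b.X has moves ··a··> u1, ··b··> u0
  u1 = b.a.0\{a} has moves ··b··> u2
  u2 = a.0\{a} has moves ··a··> u3
  u3 = 0\{a} has moves ∅
Reachable graph of Q (4 states):
  v0 = rec X. a.a.a.0\{a} + b.X has moves ··a··> v1, ··b··> v0
  v1 = a.a.0\{a} has moves ··a··> v2
  v2 = a.0\{a} has moves ··a··> v3
  v3 = 0\{a} has moves ∅
Trace ⟨ab⟩ through P, begin at {u0}:
  [1] a ⇒ {u1}
  [2] b ⇒ {u2}
  — P admits the full trace.
Trace ⟨ab⟩ through Q, begin at {v0}:
  [1] a ⇒ {v1}
  [2] b ⇒ no successor for Q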